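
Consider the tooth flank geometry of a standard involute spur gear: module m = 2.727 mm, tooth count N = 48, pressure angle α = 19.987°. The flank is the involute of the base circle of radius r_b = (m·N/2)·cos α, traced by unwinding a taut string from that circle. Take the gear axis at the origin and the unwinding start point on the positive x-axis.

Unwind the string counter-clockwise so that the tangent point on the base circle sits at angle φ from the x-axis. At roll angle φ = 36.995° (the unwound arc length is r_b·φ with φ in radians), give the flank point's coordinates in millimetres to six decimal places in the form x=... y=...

x=73.021598 y=5.292279

pitch radius r_p = m·N/2 = 2.727·48/2 = 65.448000
base radius r_b = r_p·cos α = 65.448000·cos 19.987° = 61.506080
roll angle φ = 36.995° = 0.64568456 rad
x = r_b·(cos φ + φ·sin φ) = 61.506080·(0.79868803 + 0.64568456·0.60174533) = 73.021598
y = r_b·(sin φ − φ·cos φ) = 61.506080·(0.60174533 − 0.64568456·0.79868803) = 5.292279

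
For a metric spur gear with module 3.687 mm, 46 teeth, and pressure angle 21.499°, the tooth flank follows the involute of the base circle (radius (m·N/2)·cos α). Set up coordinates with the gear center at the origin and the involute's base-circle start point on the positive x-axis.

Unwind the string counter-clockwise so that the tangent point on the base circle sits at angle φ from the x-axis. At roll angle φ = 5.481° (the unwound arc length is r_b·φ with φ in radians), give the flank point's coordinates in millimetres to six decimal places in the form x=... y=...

pitch radius r_p = m·N/2 = 3.687·46/2 = 84.801000
base radius r_b = r_p·cos α = 84.801000·cos 21.499° = 78.900883
roll angle φ = 5.481° = 0.09566150 rad
x = r_b·(cos φ + φ·sin φ) = 78.900883·(0.99542793 + 0.09566150·0.09551566) = 79.261073
y = r_b·(sin φ − φ·cos φ) = 78.900883·(0.09551566 − 0.09566150·0.99542793) = 0.023002

x=79.261073 y=0.023002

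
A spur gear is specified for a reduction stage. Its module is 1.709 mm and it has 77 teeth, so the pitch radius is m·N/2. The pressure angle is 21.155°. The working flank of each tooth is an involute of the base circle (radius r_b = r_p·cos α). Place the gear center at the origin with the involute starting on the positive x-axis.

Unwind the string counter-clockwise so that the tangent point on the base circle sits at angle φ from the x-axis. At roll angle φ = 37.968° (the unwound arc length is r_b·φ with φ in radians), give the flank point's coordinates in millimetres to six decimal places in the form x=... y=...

pitch radius r_p = m·N/2 = 1.709·77/2 = 65.796500
base radius r_b = r_p·cos α = 65.796500·cos 21.155° = 61.362312
roll angle φ = 37.968° = 0.66266661 rad
x = r_b·(cos φ + φ·sin φ) = 61.362312·(0.78835448 + 0.66266661·0.61522127) = 73.391845
y = r_b·(sin φ − φ·cos φ) = 61.362312·(0.61522127 − 0.66266661·0.78835448) = 5.694734

x=73.391845 y=5.694734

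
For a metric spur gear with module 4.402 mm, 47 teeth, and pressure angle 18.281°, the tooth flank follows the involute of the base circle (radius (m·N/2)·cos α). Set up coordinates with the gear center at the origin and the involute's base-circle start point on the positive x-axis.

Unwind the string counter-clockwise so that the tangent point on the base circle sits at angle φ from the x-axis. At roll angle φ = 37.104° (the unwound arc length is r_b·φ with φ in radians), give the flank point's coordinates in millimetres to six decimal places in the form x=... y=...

x=116.712850 y=8.524639

pitch radius r_p = m·N/2 = 4.402·47/2 = 103.447000
base radius r_b = r_p·cos α = 103.447000·cos 18.281° = 98.225983
roll angle φ = 37.104° = 0.64758697 rad
x = r_b·(cos φ + φ·sin φ) = 98.225983·(0.79754182 + 0.64758697·0.60326367) = 116.712850
y = r_b·(sin φ − φ·cos φ) = 98.225983·(0.60326367 − 0.64758697·0.79754182) = 8.524639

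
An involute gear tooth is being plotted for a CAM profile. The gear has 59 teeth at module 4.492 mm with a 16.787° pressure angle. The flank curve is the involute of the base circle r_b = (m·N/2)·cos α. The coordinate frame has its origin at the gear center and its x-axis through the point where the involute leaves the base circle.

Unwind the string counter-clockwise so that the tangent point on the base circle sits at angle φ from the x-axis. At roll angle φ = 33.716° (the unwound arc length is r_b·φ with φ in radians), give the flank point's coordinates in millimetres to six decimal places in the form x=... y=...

pitch radius r_p = m·N/2 = 4.492·59/2 = 132.514000
base radius r_b = r_p·cos α = 132.514000·cos 16.787° = 126.866923
roll angle φ = 33.716° = 0.58845521 rad
x = r_b·(cos φ + φ·sin φ) = 126.866923·(0.83179915 + 0.58845521·0.55507673) = 146.967330
y = r_b·(sin φ − φ·cos φ) = 126.866923·(0.55507673 − 0.58845521·0.83179915) = 8.322494

x=146.967330 y=8.322494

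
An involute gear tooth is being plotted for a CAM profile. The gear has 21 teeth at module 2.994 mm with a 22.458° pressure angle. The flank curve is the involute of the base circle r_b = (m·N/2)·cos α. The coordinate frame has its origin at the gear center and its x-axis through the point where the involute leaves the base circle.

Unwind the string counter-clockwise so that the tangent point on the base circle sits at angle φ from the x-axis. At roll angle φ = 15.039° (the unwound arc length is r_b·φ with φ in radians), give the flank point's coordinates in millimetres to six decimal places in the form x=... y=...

pitch radius r_p = m·N/2 = 2.994·21/2 = 31.437000
base radius r_b = r_p·cos α = 31.437000·cos 22.458° = 29.052812
roll angle φ = 15.039° = 0.26248007 rad
x = r_b·(cos φ + φ·sin φ) = 29.052812·(0.96574943 + 0.26248007·0.25947647) = 30.036448
y = r_b·(sin φ − φ·cos φ) = 29.052812·(0.25947647 − 0.26248007·0.96574943) = 0.173925

x=30.036448 y=0.173925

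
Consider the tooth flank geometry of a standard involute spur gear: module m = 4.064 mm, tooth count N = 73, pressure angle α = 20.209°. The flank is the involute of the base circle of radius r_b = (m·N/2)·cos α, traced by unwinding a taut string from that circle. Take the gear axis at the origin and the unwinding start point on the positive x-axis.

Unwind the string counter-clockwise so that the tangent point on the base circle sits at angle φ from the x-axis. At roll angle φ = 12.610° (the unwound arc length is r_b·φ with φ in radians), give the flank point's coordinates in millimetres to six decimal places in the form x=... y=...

pitch radius r_p = m·N/2 = 4.064·73/2 = 148.336000
base radius r_b = r_p·cos α = 148.336000·cos 20.209° = 139.204254
roll angle φ = 12.610° = 0.22008602 rad
x = r_b·(cos φ + φ·sin φ) = 139.204254·(0.97587867 + 0.22008602·0.21831357) = 142.534916
y = r_b·(sin φ − φ·cos φ) = 139.204254·(0.21831357 − 0.22008602·0.97587867) = 0.492270

x=142.534916 y=0.492270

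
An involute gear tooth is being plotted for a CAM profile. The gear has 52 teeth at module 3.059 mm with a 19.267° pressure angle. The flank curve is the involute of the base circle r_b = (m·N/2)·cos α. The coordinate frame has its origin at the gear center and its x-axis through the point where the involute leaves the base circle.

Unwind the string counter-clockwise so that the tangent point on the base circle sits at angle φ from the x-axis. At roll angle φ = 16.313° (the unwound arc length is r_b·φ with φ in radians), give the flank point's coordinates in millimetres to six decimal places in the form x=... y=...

x=78.061078 y=0.572939

pitch radius r_p = m·N/2 = 3.059·52/2 = 79.534000
base radius r_b = r_p·cos α = 79.534000·cos 19.267° = 75.079393
roll angle φ = 16.313° = 0.28471556 rad
x = r_b·(cos φ + φ·sin φ) = 75.079393·(0.95974159 + 0.28471556·0.28088447) = 78.061078
y = r_b·(sin φ − φ·cos φ) = 75.079393·(0.28088447 − 0.28471556·0.95974159) = 0.572939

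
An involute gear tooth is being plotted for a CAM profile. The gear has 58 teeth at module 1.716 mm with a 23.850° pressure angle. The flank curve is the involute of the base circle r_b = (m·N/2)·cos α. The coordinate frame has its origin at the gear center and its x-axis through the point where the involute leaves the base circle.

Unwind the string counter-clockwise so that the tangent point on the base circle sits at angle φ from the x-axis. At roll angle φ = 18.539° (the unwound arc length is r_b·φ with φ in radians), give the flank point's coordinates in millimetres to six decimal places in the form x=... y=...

pitch radius r_p = m·N/2 = 1.716·58/2 = 49.764000
base radius r_b = r_p·cos α = 49.764000·cos 23.850° = 45.514511
roll angle φ = 18.539° = 0.32356659 rad
x = r_b·(cos φ + φ·sin φ) = 45.514511·(0.94810745 + 0.32356659·0.31795009) = 47.835090
y = r_b·(sin φ − φ·cos φ) = 45.514511·(0.31795009 − 0.32356659·0.94810745) = 0.508588

x=47.835090 y=0.508588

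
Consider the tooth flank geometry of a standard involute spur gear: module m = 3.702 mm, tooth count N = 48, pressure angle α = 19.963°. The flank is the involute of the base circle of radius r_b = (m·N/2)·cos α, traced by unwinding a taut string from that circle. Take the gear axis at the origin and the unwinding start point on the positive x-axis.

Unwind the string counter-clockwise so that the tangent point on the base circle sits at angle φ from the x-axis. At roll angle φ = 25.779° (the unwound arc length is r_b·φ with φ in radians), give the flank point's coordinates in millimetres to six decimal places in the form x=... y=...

pitch radius r_p = m·N/2 = 3.702·48/2 = 88.848000
base radius r_b = r_p·cos α = 88.848000·cos 19.963° = 83.509416
roll angle φ = 25.779° = 0.44992843 rad
x = r_b·(cos φ + φ·sin φ) = 83.509416·(0.90047823 + 0.44992843·0.43490109) = 91.539063
y = r_b·(sin φ − φ·cos φ) = 83.509416·(0.43490109 − 0.44992843·0.90047823) = 2.484433

x=91.539063 y=2.484433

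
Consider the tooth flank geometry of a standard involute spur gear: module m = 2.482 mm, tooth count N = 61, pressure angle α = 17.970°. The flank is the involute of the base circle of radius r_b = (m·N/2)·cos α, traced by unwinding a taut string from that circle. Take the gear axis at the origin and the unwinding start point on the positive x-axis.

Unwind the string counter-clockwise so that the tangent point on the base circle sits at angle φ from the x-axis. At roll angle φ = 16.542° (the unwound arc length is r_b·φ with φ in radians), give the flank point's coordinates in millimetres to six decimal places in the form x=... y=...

pitch radius r_p = m·N/2 = 2.482·61/2 = 75.701000
base radius r_b = r_p·cos α = 75.701000·cos 17.970° = 72.008168
roll angle φ = 16.542° = 0.28871236 rad
x = r_b·(cos φ + φ·sin φ) = 72.008168·(0.95861128 + 0.28871236·0.28471812) = 74.947032
y = r_b·(sin φ − φ·cos φ) = 72.008168·(0.28471812 − 0.28871236·0.95861128) = 0.572839

x=74.947032 y=0.572839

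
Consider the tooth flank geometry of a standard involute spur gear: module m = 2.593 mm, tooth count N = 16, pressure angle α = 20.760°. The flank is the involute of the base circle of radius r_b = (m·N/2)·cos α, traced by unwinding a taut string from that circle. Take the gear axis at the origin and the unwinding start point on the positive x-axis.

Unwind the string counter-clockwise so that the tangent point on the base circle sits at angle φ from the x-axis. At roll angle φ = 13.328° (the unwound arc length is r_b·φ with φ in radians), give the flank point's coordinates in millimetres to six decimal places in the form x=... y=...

pitch radius r_p = m·N/2 = 2.593·16/2 = 20.744000
base radius r_b = r_p·cos α = 20.744000·cos 20.760° = 19.397162
roll angle φ = 13.328° = 0.23261748 rad
x = r_b·(cos φ + φ·sin φ) = 19.397162·(0.97306633 + 0.23261748·0.23052529) = 19.914883
y = r_b·(sin φ − φ·cos φ) = 19.397162·(0.23052529 − 0.23261748·0.97306633) = 0.080945

x=19.914883 y=0.080945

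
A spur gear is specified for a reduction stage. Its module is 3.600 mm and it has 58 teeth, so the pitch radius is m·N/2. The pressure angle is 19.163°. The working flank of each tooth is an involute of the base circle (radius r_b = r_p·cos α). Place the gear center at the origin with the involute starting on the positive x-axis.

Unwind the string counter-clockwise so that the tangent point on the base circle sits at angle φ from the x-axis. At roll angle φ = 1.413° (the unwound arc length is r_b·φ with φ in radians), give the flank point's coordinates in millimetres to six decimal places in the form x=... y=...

x=98.645028 y=0.000493

pitch radius r_p = m·N/2 = 3.600·58/2 = 104.400000
base radius r_b = r_p·cos α = 104.400000·cos 19.163° = 98.615044
roll angle φ = 1.413° = 0.02466150 rad
x = r_b·(cos φ + φ·sin φ) = 98.615044·(0.99969592 + 0.02466150·0.02465900) = 98.645028
y = r_b·(sin φ − φ·cos φ) = 98.615044·(0.02465900 − 0.02466150·0.99969592) = 0.000493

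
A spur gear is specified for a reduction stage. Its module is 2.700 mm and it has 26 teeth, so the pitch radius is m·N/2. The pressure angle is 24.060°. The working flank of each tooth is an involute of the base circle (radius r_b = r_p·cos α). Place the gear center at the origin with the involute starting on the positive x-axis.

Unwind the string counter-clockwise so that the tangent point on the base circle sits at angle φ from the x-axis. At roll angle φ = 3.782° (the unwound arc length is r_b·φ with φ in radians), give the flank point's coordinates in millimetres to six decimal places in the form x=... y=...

x=32.120225 y=0.003071

pitch radius r_p = m·N/2 = 2.700·26/2 = 35.100000
base radius r_b = r_p·cos α = 35.100000·cos 24.060° = 32.050478
roll angle φ = 3.782° = 0.06600835 rad
x = r_b·(cos φ + φ·sin φ) = 32.050478·(0.99782224 + 0.06600835·0.06596043) = 32.120225
y = r_b·(sin φ − φ·cos φ) = 32.050478·(0.06596043 − 0.06600835·0.99782224) = 0.003071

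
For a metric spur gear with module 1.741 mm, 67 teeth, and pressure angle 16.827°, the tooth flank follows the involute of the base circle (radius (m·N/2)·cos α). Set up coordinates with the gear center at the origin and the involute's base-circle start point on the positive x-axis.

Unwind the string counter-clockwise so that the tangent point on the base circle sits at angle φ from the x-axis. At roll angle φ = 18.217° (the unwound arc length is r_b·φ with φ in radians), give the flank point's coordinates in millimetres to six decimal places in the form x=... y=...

x=58.577101 y=0.592084

pitch radius r_p = m·N/2 = 1.741·67/2 = 58.323500
base radius r_b = r_p·cos α = 58.323500·cos 16.827° = 55.826274
roll angle φ = 18.217° = 0.31794663 rad
x = r_b·(cos φ + φ·sin φ) = 55.826274·(0.94987934 + 0.31794663·0.31261677) = 58.577101
y = r_b·(sin φ − φ·cos φ) = 55.826274·(0.31261677 − 0.31794663·0.94987934) = 0.592084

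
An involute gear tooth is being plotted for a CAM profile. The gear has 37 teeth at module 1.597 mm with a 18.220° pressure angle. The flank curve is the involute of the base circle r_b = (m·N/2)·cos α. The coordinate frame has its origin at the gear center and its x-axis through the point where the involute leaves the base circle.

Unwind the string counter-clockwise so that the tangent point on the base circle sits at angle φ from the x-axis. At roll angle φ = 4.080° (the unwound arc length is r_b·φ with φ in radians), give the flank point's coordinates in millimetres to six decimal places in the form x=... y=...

x=28.134288 y=0.003376

pitch radius r_p = m·N/2 = 1.597·37/2 = 29.544500
base radius r_b = r_p·cos α = 29.544500·cos 18.220° = 28.063226
roll angle φ = 4.080° = 0.07120943 rad
x = r_b·(cos φ + φ·sin φ) = 28.063226·(0.99746568 + 0.07120943·0.07114927) = 28.134288
y = r_b·(sin φ − φ·cos φ) = 28.063226·(0.07114927 − 0.07120943·0.99746568) = 0.003376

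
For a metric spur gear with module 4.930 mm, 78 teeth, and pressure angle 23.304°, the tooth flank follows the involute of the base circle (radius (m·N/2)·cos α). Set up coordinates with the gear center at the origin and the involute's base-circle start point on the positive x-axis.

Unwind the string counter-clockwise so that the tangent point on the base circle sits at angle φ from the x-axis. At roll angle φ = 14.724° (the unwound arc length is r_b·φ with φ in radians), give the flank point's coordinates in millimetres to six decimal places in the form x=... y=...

x=182.319269 y=0.992361

pitch radius r_p = m·N/2 = 4.930·78/2 = 192.270000
base radius r_b = r_p·cos α = 192.270000·cos 23.304° = 176.584376
roll angle φ = 14.724° = 0.25698228 rad
x = r_b·(cos φ + φ·sin φ) = 176.584376·(0.96716137 + 0.25698228·0.25416309) = 182.319269
y = r_b·(sin φ − φ·cos φ) = 176.584376·(0.25416309 − 0.25698228·0.96716137) = 0.992361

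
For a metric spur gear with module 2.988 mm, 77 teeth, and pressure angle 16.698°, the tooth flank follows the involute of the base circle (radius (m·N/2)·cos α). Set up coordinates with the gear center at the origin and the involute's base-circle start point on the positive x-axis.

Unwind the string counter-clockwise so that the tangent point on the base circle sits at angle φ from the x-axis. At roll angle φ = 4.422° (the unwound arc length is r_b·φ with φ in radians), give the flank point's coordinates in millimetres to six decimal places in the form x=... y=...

pitch radius r_p = m·N/2 = 2.988·77/2 = 115.038000
base radius r_b = r_p·cos α = 115.038000·cos 16.698° = 110.187138
roll angle φ = 4.422° = 0.07717846 rad
x = r_b·(cos φ + φ·sin φ) = 110.187138·(0.99702322 + 0.07717846·0.07710186) = 110.514815
y = r_b·(sin φ − φ·cos φ) = 110.187138·(0.07710186 − 0.07717846·0.99702322) = 0.016875

x=110.514815 y=0.016875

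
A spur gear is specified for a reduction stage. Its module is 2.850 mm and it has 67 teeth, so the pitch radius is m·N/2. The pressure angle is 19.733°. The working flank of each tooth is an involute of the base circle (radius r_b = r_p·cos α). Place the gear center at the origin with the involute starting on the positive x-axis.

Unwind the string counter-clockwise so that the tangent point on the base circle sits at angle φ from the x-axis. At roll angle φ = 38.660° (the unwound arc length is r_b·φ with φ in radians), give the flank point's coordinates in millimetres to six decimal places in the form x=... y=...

x=108.055716 y=8.790230

pitch radius r_p = m·N/2 = 2.850·67/2 = 95.475000
base radius r_b = r_p·cos α = 95.475000·cos 19.733° = 89.868349
roll angle φ = 38.660° = 0.67474429 rad
x = r_b·(cos φ + φ·sin φ) = 89.868349·(0.78086672 + 0.67474429·0.62469766) = 108.055716
y = r_b·(sin φ − φ·cos φ) = 89.868349·(0.62469766 − 0.67474429·0.78086672) = 8.790230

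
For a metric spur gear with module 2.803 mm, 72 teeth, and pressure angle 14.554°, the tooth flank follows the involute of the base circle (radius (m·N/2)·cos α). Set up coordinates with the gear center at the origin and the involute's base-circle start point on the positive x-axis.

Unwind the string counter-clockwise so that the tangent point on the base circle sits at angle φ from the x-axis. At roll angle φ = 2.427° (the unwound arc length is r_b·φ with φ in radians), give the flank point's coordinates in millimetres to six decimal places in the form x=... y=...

x=97.757572 y=0.002474

pitch radius r_p = m·N/2 = 2.803·72/2 = 100.908000
base radius r_b = r_p·cos α = 100.908000·cos 14.554° = 97.669987
roll angle φ = 2.427° = 0.04235914 rad
x = r_b·(cos φ + φ·sin φ) = 97.669987·(0.99910299 + 0.04235914·0.04234647) = 97.757572
y = r_b·(sin φ − φ·cos φ) = 97.669987·(0.04234647 − 0.04235914·0.99910299) = 0.002474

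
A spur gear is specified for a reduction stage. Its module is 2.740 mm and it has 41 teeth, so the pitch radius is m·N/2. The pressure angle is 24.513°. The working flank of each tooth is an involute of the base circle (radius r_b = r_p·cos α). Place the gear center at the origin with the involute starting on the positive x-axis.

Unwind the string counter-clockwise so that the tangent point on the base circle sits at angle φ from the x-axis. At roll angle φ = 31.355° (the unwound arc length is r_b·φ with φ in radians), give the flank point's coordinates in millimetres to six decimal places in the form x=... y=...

pitch radius r_p = m·N/2 = 2.740·41/2 = 56.170000
base radius r_b = r_p·cos α = 56.170000·cos 24.513° = 51.107238
roll angle φ = 31.355° = 0.54724799 rad
x = r_b·(cos φ + φ·sin φ) = 51.107238·(0.85395973 + 0.54724799·0.52033909) = 58.196541
y = r_b·(sin φ − φ·cos φ) = 51.107238·(0.52033909 − 0.54724799·0.85395973) = 2.709264

x=58.196541 y=2.709264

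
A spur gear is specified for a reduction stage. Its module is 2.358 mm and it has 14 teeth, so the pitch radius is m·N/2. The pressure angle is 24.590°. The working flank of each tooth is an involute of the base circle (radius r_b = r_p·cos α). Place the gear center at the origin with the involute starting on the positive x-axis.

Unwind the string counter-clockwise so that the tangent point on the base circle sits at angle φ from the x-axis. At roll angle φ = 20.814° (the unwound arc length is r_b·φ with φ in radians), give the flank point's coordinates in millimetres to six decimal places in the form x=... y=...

pitch radius r_p = m·N/2 = 2.358·14/2 = 16.506000
base radius r_b = r_p·cos α = 16.506000·cos 24.590° = 15.009050
roll angle φ = 20.814° = 0.36327283 rad
x = r_b·(cos φ + φ·sin φ) = 15.009050·(0.93473888 + 0.36327283·0.35533537) = 15.966966
y = r_b·(sin φ − φ·cos φ) = 15.009050·(0.35533537 − 0.36327283·0.93473888) = 0.236695

x=15.966966 y=0.236695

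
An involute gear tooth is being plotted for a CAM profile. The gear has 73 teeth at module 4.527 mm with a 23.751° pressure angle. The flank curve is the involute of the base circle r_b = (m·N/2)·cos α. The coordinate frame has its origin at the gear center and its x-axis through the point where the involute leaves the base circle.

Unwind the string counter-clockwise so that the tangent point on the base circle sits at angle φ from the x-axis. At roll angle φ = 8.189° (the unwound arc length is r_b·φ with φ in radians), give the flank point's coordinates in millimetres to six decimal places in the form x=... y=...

x=152.777649 y=0.146888

pitch radius r_p = m·N/2 = 4.527·73/2 = 165.235500
base radius r_b = r_p·cos α = 165.235500·cos 23.751° = 151.240788
roll angle φ = 8.189° = 0.14292501 rad
x = r_b·(cos φ + φ·sin φ) = 151.240788·(0.98980360 + 0.14292501·0.14243891) = 152.777649
y = r_b·(sin φ − φ·cos φ) = 151.240788·(0.14243891 − 0.14292501·0.98980360) = 0.146888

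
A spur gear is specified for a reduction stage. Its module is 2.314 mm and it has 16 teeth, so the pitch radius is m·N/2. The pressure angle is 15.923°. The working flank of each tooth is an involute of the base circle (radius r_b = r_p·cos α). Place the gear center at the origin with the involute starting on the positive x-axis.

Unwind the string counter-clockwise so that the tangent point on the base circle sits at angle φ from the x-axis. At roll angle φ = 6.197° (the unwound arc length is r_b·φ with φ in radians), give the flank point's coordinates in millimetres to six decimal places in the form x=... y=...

pitch radius r_p = m·N/2 = 2.314·16/2 = 18.512000
base radius r_b = r_p·cos α = 18.512000·cos 15.923° = 17.801718
roll angle φ = 6.197° = 0.10815805 rad
x = r_b·(cos φ + φ·sin φ) = 17.801718·(0.99415662 + 0.10815805·0.10794730) = 17.905537
y = r_b·(sin φ − φ·cos φ) = 17.801718·(0.10794730 − 0.10815805·0.99415662) = 0.007499

x=17.905537 y=0.007499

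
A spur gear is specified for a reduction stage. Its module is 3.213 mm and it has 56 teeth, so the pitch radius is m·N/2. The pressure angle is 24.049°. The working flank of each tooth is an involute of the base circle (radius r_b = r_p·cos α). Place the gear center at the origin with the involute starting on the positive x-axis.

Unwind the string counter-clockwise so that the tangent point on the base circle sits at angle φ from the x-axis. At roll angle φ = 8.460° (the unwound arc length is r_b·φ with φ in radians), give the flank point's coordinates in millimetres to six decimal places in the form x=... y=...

x=83.045573 y=0.087965

pitch radius r_p = m·N/2 = 3.213·56/2 = 89.964000
base radius r_b = r_p·cos α = 89.964000·cos 24.049° = 82.154880
roll angle φ = 8.460° = 0.14765485 rad
x = r_b·(cos φ + φ·sin φ) = 82.154880·(0.98911881 + 0.14765485·0.14711891) = 83.045573
y = r_b·(sin φ − φ·cos φ) = 82.154880·(0.14711891 − 0.14765485·0.98911881) = 0.087965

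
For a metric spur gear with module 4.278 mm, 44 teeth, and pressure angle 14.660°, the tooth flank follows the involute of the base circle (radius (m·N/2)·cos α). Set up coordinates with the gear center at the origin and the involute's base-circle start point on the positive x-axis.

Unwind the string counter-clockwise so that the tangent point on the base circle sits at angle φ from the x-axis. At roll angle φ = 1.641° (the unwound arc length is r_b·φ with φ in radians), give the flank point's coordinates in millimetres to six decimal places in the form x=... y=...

pitch radius r_p = m·N/2 = 4.278·44/2 = 94.116000
base radius r_b = r_p·cos α = 94.116000·cos 14.660° = 91.052023
roll angle φ = 1.641° = 0.02864085 rad
x = r_b·(cos φ + φ·sin φ) = 91.052023·(0.99958988 + 0.02864085·0.02863694) = 91.089360
y = r_b·(sin φ − φ·cos φ) = 91.052023·(0.02863694 − 0.02864085·0.99958988) = 0.000713

x=91.089360 y=0.000713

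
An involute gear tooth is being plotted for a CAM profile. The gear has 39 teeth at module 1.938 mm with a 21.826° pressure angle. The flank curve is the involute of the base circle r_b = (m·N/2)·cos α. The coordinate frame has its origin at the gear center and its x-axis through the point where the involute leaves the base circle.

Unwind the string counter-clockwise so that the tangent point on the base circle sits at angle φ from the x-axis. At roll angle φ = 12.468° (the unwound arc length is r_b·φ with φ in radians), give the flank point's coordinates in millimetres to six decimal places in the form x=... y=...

x=35.902850 y=0.119930

pitch radius r_p = m·N/2 = 1.938·39/2 = 37.791000
base radius r_b = r_p·cos α = 37.791000·cos 21.826° = 35.082036
roll angle φ = 12.468° = 0.21760765 rad
x = r_b·(cos φ + φ·sin φ) = 35.082036·(0.97641674 + 0.21760765·0.21589431) = 35.902850
y = r_b·(sin φ − φ·cos φ) = 35.082036·(0.21589431 − 0.21760765·0.97641674) = 0.119930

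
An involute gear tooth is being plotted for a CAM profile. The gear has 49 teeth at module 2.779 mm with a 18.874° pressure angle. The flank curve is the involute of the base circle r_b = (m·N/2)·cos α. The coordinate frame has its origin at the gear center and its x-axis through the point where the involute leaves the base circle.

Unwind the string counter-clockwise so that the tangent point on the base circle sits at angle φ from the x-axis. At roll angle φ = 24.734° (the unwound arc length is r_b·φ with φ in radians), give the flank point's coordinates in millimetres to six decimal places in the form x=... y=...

pitch radius r_p = m·N/2 = 2.779·49/2 = 68.085500
base radius r_b = r_p·cos α = 68.085500·cos 18.874° = 64.424696
roll angle φ = 24.734° = 0.43168974 rad
x = r_b·(cos φ + φ·sin φ) = 64.424696·(0.90826005 + 0.43168974·0.41840612) = 70.150871
y = r_b·(sin φ − φ·cos φ) = 64.424696·(0.41840612 − 0.43168974·0.90826005) = 1.695631

x=70.150871 y=1.695631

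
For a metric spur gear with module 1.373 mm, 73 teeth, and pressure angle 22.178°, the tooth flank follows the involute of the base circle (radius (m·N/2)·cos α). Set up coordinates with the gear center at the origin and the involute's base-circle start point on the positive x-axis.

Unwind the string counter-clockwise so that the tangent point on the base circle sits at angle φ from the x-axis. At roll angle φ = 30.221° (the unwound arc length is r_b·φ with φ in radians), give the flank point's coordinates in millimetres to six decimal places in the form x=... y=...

x=52.420124 y=2.207436

pitch radius r_p = m·N/2 = 1.373·73/2 = 50.114500
base radius r_b = r_p·cos α = 50.114500·cos 22.178° = 46.406809
roll angle φ = 30.221° = 0.52745595 rad
x = r_b·(cos φ + φ·sin φ) = 46.406809·(0.86409038 + 0.52745595·0.50333669) = 52.420124
y = r_b·(sin φ − φ·cos φ) = 46.406809·(0.50333669 − 0.52745595·0.86409038) = 2.207436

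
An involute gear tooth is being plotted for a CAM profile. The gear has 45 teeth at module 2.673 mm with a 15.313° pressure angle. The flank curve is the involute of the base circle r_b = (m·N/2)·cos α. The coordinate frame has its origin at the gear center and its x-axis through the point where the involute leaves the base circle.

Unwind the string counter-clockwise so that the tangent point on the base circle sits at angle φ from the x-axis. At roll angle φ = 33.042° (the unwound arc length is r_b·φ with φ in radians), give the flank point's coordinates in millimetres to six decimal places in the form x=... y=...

x=66.865839 y=3.586573

pitch radius r_p = m·N/2 = 2.673·45/2 = 60.142500
base radius r_b = r_p·cos α = 60.142500·cos 15.313° = 58.007292
roll angle φ = 33.042° = 0.57669169 rad
x = r_b·(cos φ + φ·sin φ) = 58.007292·(0.83827110 + 0.57669169·0.54525367) = 66.865839
y = r_b·(sin φ − φ·cos φ) = 58.007292·(0.54525367 − 0.57669169·0.83827110) = 3.586573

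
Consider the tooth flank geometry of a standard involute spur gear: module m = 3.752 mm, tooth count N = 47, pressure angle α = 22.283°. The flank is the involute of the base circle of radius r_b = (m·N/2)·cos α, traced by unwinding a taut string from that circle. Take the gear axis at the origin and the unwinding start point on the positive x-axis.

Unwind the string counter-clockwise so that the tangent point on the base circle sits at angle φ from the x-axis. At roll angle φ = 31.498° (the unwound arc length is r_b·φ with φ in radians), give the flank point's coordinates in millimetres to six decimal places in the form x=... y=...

pitch radius r_p = m·N/2 = 3.752·47/2 = 88.172000
base radius r_b = r_p·cos α = 88.172000·cos 22.283° = 81.587515
roll angle φ = 31.498° = 0.54974381 rad
x = r_b·(cos φ + φ·sin φ) = 81.587515·(0.85265840 + 0.54974381·0.52246880) = 93.000171
y = r_b·(sin φ − φ·cos φ) = 81.587515·(0.52246880 − 0.54974381·0.85265840) = 4.383299

x=93.000171 y=4.383299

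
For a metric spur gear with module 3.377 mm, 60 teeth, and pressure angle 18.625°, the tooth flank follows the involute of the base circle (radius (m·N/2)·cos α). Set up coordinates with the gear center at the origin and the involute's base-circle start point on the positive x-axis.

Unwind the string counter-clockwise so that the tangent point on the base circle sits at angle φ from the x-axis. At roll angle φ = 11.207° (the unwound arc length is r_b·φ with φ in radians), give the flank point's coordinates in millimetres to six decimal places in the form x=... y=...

pitch radius r_p = m·N/2 = 3.377·60/2 = 101.310000
base radius r_b = r_p·cos α = 101.310000·cos 18.625° = 96.004309
roll angle φ = 11.207° = 0.19559905 rad
x = r_b·(cos φ + φ·sin φ) = 96.004309·(0.98093142 + 0.19559905·0.19435420) = 97.823294
y = r_b·(sin φ − φ·cos φ) = 96.004309·(0.19435420 − 0.19559905·0.98093142) = 0.238565

x=97.823294 y=0.238565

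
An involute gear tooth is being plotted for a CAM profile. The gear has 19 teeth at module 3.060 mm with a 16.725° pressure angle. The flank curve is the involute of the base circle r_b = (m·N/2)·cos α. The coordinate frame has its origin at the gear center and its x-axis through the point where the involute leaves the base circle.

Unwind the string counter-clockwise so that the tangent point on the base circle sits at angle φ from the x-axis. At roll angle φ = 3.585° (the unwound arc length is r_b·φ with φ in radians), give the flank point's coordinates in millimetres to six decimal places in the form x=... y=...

pitch radius r_p = m·N/2 = 3.060·19/2 = 29.070000
base radius r_b = r_p·cos α = 29.070000·cos 16.725° = 27.840252
roll angle φ = 3.585° = 0.06257005 rad
x = r_b·(cos φ + φ·sin φ) = 27.840252·(0.99804313 + 0.06257005·0.06252923) = 27.894696
y = r_b·(sin φ − φ·cos φ) = 27.840252·(0.06252923 − 0.06257005·0.99804313) = 0.002272

x=27.894696 y=0.002272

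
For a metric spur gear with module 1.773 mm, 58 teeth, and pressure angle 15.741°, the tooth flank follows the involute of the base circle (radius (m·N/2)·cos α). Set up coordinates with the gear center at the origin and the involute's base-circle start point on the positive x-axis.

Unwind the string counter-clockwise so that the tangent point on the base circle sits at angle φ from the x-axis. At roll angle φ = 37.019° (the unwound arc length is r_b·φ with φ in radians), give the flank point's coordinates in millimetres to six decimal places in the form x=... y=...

pitch radius r_p = m·N/2 = 1.773·58/2 = 51.417000
base radius r_b = r_p·cos α = 51.417000·cos 15.741° = 49.488753
roll angle φ = 37.019° = 0.64610344 rad
x = r_b·(cos φ + φ·sin φ) = 49.488753·(0.79843590 + 0.64610344·0.60207983) = 58.765011
y = r_b·(sin φ − φ·cos φ) = 49.488753·(0.60207983 − 0.64610344·0.79843590) = 4.266309

x=58.765011 y=4.266309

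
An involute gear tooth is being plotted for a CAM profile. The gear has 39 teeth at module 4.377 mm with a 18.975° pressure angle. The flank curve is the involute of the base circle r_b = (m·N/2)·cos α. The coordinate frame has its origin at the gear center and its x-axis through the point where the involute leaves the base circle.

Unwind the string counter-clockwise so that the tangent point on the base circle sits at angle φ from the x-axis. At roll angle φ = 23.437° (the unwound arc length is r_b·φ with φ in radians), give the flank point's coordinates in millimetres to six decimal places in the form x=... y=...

x=87.186354 y=1.810836

pitch radius r_p = m·N/2 = 4.377·39/2 = 85.351500
base radius r_b = r_p·cos α = 85.351500·cos 18.975° = 80.713546
roll angle φ = 23.437° = 0.40905282 rad
x = r_b·(cos φ + φ·sin φ) = 80.713546·(0.91749797 + 0.40905282·0.39774047) = 87.186354
y = r_b·(sin φ − φ·cos φ) = 80.713546·(0.39774047 − 0.40905282·0.91749797) = 1.810836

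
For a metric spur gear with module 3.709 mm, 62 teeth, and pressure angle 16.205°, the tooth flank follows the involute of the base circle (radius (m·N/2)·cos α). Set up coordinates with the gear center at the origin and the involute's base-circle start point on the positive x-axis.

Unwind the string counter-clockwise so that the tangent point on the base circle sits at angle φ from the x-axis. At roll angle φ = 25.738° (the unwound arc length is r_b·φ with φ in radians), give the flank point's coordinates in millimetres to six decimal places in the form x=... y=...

pitch radius r_p = m·N/2 = 3.709·62/2 = 114.979000
base radius r_b = r_p·cos α = 114.979000·cos 16.205° = 110.410808
roll angle φ = 25.738° = 0.44921284 rad
x = r_b·(cos φ + φ·sin φ) = 110.410808·(0.90078921 + 0.44921284·0.43425661) = 120.995103
y = r_b·(sin φ − φ·cos φ) = 110.410808·(0.43425661 − 0.44921284·0.90078921) = 3.269322

x=120.995103 y=3.269322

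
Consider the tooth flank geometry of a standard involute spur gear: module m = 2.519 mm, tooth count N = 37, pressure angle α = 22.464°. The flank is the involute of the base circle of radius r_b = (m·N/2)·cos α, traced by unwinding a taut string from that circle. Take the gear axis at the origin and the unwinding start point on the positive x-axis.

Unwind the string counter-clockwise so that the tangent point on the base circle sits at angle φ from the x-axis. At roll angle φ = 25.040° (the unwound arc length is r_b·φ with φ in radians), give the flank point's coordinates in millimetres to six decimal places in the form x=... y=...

x=46.983716 y=1.175505

pitch radius r_p = m·N/2 = 2.519·37/2 = 46.601500
base radius r_b = r_p·cos α = 46.601500·cos 22.464° = 43.065369
roll angle φ = 25.040° = 0.43703044 rad
x = r_b·(cos φ + φ·sin φ) = 43.065369·(0.90601252 + 0.43703044·0.42325088) = 46.983716
y = r_b·(sin φ − φ·cos φ) = 43.065369·(0.42325088 − 0.43703044·0.90601252) = 1.175505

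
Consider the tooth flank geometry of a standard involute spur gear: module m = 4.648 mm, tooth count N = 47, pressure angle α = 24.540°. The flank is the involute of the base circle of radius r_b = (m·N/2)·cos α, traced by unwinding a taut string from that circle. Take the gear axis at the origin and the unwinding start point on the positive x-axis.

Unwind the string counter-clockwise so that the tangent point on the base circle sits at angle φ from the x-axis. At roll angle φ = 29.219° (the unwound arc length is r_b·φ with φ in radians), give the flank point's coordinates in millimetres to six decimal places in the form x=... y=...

x=111.453965 y=4.279457

pitch radius r_p = m·N/2 = 4.648·47/2 = 109.228000
base radius r_b = r_p·cos α = 109.228000·cos 24.540° = 99.361603
roll angle φ = 29.219° = 0.50996775 rad
x = r_b·(cos φ + φ·sin φ) = 99.361603·(0.87276025 + 0.50996775·0.48814910) = 111.453965
y = r_b·(sin φ − φ·cos φ) = 99.361603·(0.48814910 − 0.50996775·0.87276025) = 4.279457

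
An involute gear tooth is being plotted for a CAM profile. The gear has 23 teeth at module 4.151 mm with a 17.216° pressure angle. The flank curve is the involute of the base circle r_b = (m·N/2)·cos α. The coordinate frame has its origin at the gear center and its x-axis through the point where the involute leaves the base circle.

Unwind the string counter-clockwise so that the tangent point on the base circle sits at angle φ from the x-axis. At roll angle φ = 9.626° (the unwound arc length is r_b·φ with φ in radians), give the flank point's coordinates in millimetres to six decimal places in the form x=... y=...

pitch radius r_p = m·N/2 = 4.151·23/2 = 47.736500
base radius r_b = r_p·cos α = 47.736500·cos 17.216° = 45.597702
roll angle φ = 9.626° = 0.16800539 rad
x = r_b·(cos φ + φ·sin φ) = 45.597702·(0.98592026 + 0.16800539·0.16721616) = 46.236684
y = r_b·(sin φ − φ·cos φ) = 45.597702·(0.16721616 − 0.16800539·0.98592026) = 0.071873

x=46.236684 y=0.071873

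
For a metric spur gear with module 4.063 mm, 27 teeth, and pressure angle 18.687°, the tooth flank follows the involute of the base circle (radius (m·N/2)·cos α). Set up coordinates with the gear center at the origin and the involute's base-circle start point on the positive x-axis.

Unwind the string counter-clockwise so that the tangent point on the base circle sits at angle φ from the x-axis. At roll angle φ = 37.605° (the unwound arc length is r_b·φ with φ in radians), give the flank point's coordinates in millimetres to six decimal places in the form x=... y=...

pitch radius r_p = m·N/2 = 4.063·27/2 = 54.850500
base radius r_b = r_p·cos α = 54.850500·cos 18.687° = 51.958946
roll angle φ = 37.605° = 0.65633107 rad
x = r_b·(cos φ + φ·sin φ) = 51.958946·(0.79223640 + 0.65633107·0.61021430) = 61.973461
y = r_b·(sin φ − φ·cos φ) = 51.958946·(0.61021430 − 0.65633107·0.79223640) = 4.689032

x=61.973461 y=4.689032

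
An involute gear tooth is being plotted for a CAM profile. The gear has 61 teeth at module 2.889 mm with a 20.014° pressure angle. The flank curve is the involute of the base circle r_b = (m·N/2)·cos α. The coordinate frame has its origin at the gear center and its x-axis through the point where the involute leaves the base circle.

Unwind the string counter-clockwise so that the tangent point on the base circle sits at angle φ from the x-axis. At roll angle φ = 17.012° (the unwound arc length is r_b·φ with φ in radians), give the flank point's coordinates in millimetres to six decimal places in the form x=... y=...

pitch radius r_p = m·N/2 = 2.889·61/2 = 88.114500
base radius r_b = r_p·cos α = 88.114500·cos 20.014° = 82.793179
roll angle φ = 17.012° = 0.29691541 rad
x = r_b·(cos φ + φ·sin φ) = 82.793179·(0.95624350 + 0.29691541·0.29257199) = 86.362611
y = r_b·(sin φ − φ·cos φ) = 82.793179·(0.29257199 − 0.29691541·0.95624350) = 0.716041

x=86.362611 y=0.716041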